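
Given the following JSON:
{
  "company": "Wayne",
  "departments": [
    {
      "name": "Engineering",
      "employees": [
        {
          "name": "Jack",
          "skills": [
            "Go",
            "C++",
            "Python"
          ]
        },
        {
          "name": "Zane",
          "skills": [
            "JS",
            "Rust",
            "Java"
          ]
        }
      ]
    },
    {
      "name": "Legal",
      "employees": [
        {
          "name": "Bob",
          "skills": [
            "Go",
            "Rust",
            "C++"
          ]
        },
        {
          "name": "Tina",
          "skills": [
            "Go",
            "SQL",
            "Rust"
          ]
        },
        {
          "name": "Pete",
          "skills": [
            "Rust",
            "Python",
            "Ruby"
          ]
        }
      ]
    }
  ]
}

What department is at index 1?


Path: departments[1].name
Value: Legal

ANSWER: Legal


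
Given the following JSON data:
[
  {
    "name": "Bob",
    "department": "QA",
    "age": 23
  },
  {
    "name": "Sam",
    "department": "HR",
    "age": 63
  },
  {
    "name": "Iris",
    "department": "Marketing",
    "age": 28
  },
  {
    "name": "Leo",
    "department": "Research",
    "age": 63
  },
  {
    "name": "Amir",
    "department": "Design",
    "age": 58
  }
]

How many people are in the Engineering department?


Scanning records for department = Engineering
  No matches found
Count: 0

ANSWER: 0


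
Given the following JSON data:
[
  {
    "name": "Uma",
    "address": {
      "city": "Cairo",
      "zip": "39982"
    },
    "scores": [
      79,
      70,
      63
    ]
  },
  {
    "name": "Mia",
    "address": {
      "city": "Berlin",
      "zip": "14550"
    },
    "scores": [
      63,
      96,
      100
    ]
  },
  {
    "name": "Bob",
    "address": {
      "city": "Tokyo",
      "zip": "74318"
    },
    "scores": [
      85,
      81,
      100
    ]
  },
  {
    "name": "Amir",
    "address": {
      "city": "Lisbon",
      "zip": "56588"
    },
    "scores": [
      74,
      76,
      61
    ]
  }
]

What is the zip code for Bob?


Path: records[2].address.zip
Value: 74318

ANSWER: 74318


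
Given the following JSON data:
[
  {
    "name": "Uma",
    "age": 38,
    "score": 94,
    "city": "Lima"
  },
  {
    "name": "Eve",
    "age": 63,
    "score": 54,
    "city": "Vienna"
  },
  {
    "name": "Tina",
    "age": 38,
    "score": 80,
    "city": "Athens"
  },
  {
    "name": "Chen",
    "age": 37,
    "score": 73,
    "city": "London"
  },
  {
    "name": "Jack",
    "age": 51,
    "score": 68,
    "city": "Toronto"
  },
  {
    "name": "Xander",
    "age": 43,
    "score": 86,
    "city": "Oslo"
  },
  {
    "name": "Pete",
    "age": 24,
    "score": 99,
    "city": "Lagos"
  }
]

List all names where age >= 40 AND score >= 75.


Checking both conditions:
  Uma (age=38, score=94) -> no
  Eve (age=63, score=54) -> no
  Tina (age=38, score=80) -> no
  Chen (age=37, score=73) -> no
  Jack (age=51, score=68) -> no
  Xander (age=43, score=86) -> YES
  Pete (age=24, score=99) -> no


ANSWER: Xander


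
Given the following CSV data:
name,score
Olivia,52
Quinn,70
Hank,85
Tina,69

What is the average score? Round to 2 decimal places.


Scores: 52, 70, 85, 69
Sum = 276
Count = 4
Average = 276 / 4 = 69.00

ANSWER: 69.00


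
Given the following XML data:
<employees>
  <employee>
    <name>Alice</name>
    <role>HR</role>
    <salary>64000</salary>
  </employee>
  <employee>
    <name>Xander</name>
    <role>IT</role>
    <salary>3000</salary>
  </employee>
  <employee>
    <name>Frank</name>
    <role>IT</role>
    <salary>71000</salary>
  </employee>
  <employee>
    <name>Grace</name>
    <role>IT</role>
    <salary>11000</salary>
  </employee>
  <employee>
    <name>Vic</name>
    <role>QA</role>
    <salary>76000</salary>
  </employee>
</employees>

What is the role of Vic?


Searching for <employee> with <name>Vic</name>
Found at position 5
<role>QA</role>

ANSWER: QA


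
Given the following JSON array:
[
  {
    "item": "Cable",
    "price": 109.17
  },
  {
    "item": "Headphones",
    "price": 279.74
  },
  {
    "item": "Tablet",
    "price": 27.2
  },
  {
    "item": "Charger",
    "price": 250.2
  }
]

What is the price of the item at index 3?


Array index 3 -> Charger
price = 250.2

ANSWER: 250.2


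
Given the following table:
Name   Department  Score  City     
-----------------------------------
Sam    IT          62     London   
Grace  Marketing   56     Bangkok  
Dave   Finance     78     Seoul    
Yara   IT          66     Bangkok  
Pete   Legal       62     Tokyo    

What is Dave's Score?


Row 3: Dave
Score = 78

ANSWER: 78


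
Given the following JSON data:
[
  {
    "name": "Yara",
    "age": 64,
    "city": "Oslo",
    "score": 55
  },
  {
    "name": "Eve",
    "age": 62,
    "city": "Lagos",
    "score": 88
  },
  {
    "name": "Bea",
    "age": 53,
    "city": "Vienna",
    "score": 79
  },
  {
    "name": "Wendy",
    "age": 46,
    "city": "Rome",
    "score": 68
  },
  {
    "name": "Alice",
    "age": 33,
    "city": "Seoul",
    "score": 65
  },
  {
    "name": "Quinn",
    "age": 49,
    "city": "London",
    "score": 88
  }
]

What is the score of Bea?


Looking up record where name = Bea
Record index: 2
Field 'score' = 79

ANSWER: 79


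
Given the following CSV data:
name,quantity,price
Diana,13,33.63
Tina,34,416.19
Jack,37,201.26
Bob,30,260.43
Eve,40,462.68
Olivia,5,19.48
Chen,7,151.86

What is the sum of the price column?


Values in 'price' column:
  Row 1: 33.63
  Row 2: 416.19
  Row 3: 201.26
  Row 4: 260.43
  Row 5: 462.68
  Row 6: 19.48
  Row 7: 151.86
Sum = 33.63 + 416.19 + 201.26 + 260.43 + 462.68 + 19.48 + 151.86 = 1545.53

ANSWER: 1545.53


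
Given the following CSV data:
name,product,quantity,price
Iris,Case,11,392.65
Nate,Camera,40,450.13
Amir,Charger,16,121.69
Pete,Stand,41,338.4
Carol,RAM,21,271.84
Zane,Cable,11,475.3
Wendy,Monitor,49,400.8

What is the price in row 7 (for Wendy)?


Row 7: Wendy
Column 'price' = 400.8

ANSWER: 400.8


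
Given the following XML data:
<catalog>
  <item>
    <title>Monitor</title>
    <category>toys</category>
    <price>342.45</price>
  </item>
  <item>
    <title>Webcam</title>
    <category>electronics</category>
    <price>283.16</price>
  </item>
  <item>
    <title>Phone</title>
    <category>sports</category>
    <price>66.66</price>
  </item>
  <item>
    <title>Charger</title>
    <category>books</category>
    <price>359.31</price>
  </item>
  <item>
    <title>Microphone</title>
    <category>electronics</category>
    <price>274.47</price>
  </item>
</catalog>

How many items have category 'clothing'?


Scanning <item> elements for <category>clothing</category>:
Count: 0

ANSWER: 0


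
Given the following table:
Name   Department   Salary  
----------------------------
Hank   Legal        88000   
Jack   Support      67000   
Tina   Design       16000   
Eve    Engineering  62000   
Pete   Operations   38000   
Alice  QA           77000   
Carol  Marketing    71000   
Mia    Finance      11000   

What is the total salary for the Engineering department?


Engineering department members:
  Eve: 62000
Total = 62000 = 62000

ANSWER: 62000


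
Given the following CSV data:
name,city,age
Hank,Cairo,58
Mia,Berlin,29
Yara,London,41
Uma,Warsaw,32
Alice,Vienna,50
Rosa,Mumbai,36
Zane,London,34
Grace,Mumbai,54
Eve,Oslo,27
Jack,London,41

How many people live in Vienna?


Scanning city column for 'Vienna':
  Row 5: Alice -> MATCH
Total matches: 1

ANSWER: 1


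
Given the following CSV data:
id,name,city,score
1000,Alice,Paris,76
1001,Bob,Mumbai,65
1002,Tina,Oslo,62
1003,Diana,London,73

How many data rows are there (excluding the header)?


Counting rows (excluding header):
Header: id,name,city,score
Data rows: 4

ANSWER: 4


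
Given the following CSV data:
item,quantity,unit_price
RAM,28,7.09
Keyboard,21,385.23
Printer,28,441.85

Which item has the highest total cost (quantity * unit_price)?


Computing row totals:
  RAM: 198.52
  Keyboard: 8089.83
  Printer: 12371.8
Maximum: Printer (12371.8)

ANSWER: Printer


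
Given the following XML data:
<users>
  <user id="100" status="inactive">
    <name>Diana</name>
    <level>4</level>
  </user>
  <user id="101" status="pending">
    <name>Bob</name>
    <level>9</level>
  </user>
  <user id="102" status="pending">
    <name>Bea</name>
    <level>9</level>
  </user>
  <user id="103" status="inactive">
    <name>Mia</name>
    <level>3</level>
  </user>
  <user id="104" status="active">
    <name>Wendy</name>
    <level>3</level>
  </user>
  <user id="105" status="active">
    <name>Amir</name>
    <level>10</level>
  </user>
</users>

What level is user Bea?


Finding user: Bea
<level>9</level>

ANSWER: 9


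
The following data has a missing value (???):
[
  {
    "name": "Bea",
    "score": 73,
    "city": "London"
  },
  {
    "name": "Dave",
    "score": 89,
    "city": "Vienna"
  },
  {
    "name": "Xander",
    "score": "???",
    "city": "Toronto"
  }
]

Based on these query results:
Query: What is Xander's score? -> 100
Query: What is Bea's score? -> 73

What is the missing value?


The missing value is Xander's score
From query: Xander's score = 100

ANSWER: 100


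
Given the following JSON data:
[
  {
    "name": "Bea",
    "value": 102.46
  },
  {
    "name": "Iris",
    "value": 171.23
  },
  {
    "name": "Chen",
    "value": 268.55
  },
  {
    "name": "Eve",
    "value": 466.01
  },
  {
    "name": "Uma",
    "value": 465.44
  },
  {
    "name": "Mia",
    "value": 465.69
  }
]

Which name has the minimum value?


Comparing values:
  Bea: 102.46
  Iris: 171.23
  Chen: 268.55
  Eve: 466.01
  Uma: 465.44
  Mia: 465.69
Minimum: Bea (102.46)

ANSWER: Bea


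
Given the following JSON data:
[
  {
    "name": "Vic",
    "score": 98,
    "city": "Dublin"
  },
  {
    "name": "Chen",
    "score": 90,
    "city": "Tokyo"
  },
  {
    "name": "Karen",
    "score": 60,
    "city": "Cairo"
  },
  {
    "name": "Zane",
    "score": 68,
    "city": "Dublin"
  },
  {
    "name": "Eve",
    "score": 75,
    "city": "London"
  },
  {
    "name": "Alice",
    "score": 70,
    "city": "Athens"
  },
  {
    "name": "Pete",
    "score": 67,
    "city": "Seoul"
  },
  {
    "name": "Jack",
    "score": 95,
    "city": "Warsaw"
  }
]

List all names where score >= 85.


Filtering records where score >= 85:
  Vic (score=98) -> YES
  Chen (score=90) -> YES
  Karen (score=60) -> no
  Zane (score=68) -> no
  Eve (score=75) -> no
  Alice (score=70) -> no
  Pete (score=67) -> no
  Jack (score=95) -> YES


ANSWER: Vic, Chen, Jack


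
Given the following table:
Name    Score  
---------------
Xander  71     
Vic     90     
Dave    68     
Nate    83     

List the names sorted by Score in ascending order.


Sorting by Score (ascending):
  Dave: 68
  Xander: 71
  Nate: 83
  Vic: 90


ANSWER: Dave, Xander, Nate, Vic


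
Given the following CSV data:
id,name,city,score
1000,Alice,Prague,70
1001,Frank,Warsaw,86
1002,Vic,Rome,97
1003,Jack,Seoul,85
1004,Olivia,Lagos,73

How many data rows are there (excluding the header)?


Counting rows (excluding header):
Header: id,name,city,score
Data rows: 5

ANSWER: 5


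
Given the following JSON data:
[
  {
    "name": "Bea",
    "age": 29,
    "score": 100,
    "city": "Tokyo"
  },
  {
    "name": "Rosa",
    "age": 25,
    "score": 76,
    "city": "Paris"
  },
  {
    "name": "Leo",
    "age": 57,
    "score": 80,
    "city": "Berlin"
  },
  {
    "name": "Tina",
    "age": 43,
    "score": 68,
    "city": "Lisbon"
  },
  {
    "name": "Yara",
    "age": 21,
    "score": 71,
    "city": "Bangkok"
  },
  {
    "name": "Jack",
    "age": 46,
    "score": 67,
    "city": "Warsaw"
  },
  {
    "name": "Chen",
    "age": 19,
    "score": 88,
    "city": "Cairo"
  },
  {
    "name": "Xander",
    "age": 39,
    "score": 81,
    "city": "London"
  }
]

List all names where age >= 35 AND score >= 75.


Checking both conditions:
  Bea (age=29, score=100) -> no
  Rosa (age=25, score=76) -> no
  Leo (age=57, score=80) -> YES
  Tina (age=43, score=68) -> no
  Yara (age=21, score=71) -> no
  Jack (age=46, score=67) -> no
  Chen (age=19, score=88) -> no
  Xander (age=39, score=81) -> YES


ANSWER: Leo, Xander


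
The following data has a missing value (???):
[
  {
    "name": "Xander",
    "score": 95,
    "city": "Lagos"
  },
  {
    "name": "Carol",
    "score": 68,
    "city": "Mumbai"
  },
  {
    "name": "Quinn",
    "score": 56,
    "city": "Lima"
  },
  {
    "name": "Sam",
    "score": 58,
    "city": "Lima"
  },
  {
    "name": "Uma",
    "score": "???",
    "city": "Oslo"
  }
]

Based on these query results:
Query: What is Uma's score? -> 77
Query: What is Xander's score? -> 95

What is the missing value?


The missing value is Uma's score
From query: Uma's score = 77

ANSWER: 77


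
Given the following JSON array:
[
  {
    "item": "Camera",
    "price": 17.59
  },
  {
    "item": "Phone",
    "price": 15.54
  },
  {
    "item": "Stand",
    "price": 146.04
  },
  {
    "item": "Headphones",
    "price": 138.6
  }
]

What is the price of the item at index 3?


Array index 3 -> Headphones
price = 138.6

ANSWER: 138.6


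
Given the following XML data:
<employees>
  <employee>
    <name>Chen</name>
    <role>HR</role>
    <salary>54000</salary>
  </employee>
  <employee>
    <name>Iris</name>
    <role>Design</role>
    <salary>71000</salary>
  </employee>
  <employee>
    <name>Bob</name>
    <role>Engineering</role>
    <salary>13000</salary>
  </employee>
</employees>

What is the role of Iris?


Searching for <employee> with <name>Iris</name>
Found at position 2
<role>Design</role>

ANSWER: Design


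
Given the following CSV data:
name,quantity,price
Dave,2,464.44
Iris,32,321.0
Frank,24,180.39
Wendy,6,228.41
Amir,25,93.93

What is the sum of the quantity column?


Values in 'quantity' column:
  Row 1: 2
  Row 2: 32
  Row 3: 24
  Row 4: 6
  Row 5: 25
Sum = 2 + 32 + 24 + 6 + 25 = 89

ANSWER: 89


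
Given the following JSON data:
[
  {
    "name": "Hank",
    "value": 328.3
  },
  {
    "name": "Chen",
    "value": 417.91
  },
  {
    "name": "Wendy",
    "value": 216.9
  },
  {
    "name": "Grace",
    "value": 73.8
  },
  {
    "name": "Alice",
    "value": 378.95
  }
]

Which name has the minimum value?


Comparing values:
  Hank: 328.3
  Chen: 417.91
  Wendy: 216.9
  Grace: 73.8
  Alice: 378.95
Minimum: Grace (73.8)

ANSWER: Grace


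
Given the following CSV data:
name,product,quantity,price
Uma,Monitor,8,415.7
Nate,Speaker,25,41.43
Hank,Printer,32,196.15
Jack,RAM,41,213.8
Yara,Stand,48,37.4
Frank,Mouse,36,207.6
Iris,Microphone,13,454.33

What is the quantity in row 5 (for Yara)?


Row 5: Yara
Column 'quantity' = 48

ANSWER: 48


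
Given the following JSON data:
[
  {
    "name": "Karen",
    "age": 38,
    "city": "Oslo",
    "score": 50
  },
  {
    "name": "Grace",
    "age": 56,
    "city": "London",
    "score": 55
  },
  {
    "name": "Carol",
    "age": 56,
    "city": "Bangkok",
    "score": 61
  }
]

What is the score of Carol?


Looking up record where name = Carol
Record index: 2
Field 'score' = 61

ANSWER: 61


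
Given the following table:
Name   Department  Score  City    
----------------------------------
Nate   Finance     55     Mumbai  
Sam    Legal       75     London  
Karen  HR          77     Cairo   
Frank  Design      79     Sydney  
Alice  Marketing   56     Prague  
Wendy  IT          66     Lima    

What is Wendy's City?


Row 6: Wendy
City = Lima

ANSWER: Lima


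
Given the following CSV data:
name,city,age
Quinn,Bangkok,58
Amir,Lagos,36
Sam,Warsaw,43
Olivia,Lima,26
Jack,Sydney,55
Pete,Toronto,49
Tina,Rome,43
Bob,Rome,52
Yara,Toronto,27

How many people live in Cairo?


Scanning city column for 'Cairo':
Total matches: 0

ANSWER: 0


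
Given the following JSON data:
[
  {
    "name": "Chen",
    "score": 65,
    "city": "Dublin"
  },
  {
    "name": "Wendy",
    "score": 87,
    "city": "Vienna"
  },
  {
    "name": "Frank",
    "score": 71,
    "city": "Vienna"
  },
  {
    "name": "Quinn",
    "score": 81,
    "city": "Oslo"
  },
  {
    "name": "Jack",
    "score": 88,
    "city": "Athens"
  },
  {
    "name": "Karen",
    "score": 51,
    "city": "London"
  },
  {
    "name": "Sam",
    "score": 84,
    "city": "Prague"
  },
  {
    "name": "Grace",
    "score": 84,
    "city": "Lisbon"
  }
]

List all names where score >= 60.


Filtering records where score >= 60:
  Chen (score=65) -> YES
  Wendy (score=87) -> YES
  Frank (score=71) -> YES
  Quinn (score=81) -> YES
  Jack (score=88) -> YES
  Karen (score=51) -> no
  Sam (score=84) -> YES
  Grace (score=84) -> YES


ANSWER: Chen, Wendy, Frank, Quinn, Jack, Sam, Grace


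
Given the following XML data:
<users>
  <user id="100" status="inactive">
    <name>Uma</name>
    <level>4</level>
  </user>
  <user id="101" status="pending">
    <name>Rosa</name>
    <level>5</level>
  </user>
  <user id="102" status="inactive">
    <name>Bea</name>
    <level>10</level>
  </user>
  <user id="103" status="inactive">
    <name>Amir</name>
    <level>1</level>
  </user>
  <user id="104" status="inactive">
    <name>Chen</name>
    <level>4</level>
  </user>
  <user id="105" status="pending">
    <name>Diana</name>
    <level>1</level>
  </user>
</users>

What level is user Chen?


Finding user: Chen
<level>4</level>

ANSWER: 4


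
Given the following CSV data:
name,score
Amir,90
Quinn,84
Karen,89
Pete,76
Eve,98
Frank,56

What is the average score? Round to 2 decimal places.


Scores: 90, 84, 89, 76, 98, 56
Sum = 493
Count = 6
Average = 493 / 6 = 82.17

ANSWER: 82.17


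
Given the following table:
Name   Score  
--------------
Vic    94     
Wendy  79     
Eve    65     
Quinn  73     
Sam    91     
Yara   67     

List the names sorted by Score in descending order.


Sorting by Score (descending):
  Vic: 94
  Sam: 91
  Wendy: 79
  Quinn: 73
  Yara: 67
  Eve: 65


ANSWER: Vic, Sam, Wendy, Quinn, Yara, Eve


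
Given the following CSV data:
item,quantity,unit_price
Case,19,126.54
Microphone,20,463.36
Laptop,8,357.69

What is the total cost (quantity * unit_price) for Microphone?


Row: Microphone
quantity = 20
unit_price = 463.36
total = 20 * 463.36 = 9267.2

ANSWER: 9267.2


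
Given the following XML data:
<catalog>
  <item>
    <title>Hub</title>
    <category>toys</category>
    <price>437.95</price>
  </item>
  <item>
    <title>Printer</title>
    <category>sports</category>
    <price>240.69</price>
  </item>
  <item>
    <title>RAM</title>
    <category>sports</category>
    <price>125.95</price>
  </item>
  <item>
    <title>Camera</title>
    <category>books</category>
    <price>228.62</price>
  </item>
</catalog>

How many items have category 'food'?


Scanning <item> elements for <category>food</category>:
Count: 0

ANSWER: 0


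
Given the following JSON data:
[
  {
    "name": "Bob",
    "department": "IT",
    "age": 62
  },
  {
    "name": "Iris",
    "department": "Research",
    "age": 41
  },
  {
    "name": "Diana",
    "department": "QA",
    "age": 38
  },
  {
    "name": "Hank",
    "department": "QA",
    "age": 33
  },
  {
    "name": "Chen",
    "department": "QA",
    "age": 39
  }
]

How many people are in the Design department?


Scanning records for department = Design
  No matches found
Count: 0

ANSWER: 0


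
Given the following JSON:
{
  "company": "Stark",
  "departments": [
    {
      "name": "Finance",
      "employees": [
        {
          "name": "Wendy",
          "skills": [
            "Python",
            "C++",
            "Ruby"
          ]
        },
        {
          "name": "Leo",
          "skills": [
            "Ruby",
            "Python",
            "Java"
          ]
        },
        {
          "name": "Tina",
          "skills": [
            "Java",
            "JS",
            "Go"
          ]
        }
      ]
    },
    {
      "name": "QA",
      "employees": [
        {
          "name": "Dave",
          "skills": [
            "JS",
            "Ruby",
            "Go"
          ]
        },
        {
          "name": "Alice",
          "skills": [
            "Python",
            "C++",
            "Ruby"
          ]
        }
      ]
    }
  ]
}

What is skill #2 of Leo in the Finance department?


Path: departments[0].employees[1].skills[1]
Value: Python

ANSWER: Python


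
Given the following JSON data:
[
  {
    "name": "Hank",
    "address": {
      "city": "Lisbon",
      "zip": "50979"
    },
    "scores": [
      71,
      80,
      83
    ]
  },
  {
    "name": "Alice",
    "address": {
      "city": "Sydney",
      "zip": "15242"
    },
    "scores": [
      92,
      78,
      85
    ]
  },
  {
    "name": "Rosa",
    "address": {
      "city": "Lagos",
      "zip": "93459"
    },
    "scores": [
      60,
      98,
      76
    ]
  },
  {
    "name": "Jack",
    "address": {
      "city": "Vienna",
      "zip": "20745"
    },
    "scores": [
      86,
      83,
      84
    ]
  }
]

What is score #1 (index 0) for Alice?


Path: records[1].scores[0]
Value: 92

ANSWER: 92


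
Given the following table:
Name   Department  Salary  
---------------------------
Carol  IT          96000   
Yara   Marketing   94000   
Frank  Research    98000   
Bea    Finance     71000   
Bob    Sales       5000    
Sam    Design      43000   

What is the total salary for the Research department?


Research department members:
  Frank: 98000
Total = 98000 = 98000

ANSWER: 98000


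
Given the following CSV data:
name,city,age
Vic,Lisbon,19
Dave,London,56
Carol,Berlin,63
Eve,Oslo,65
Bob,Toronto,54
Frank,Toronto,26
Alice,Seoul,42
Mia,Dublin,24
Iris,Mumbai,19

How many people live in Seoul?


Scanning city column for 'Seoul':
  Row 7: Alice -> MATCH
Total matches: 1

ANSWER: 1


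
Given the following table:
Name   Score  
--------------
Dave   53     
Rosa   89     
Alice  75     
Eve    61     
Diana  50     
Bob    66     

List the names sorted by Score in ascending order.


Sorting by Score (ascending):
  Diana: 50
  Dave: 53
  Eve: 61
  Bob: 66
  Alice: 75
  Rosa: 89


ANSWER: Diana, Dave, Eve, Bob, Alice, Rosa


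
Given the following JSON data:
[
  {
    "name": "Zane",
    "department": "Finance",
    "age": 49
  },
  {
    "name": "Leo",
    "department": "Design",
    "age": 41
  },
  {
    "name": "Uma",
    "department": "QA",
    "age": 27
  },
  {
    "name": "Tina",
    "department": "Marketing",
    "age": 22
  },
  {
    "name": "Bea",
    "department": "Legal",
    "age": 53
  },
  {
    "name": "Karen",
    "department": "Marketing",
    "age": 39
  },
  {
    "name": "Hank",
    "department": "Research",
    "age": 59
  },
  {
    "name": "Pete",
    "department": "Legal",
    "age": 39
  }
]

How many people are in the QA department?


Scanning records for department = QA
  Record 2: Uma
Count: 1

ANSWER: 1


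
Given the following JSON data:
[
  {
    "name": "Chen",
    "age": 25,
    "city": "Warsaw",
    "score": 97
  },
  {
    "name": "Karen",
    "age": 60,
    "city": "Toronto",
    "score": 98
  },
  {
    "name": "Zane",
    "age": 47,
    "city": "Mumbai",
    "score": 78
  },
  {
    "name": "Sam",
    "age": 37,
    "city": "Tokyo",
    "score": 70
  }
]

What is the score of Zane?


Looking up record where name = Zane
Record index: 2
Field 'score' = 78

ANSWER: 78


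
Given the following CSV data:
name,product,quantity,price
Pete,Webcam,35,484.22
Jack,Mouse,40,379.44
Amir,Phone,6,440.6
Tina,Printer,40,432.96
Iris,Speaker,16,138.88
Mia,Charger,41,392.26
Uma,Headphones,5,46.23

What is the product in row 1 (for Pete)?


Row 1: Pete
Column 'product' = Webcam

ANSWER: Webcam


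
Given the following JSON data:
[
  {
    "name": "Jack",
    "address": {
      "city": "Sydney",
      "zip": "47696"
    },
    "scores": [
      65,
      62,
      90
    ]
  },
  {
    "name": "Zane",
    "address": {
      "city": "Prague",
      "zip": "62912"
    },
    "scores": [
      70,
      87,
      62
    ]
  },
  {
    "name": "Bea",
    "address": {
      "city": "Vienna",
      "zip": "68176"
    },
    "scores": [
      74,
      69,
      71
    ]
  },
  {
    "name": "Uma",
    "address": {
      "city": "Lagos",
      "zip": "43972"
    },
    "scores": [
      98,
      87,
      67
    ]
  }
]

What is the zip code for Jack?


Path: records[0].address.zip
Value: 47696

ANSWER: 47696


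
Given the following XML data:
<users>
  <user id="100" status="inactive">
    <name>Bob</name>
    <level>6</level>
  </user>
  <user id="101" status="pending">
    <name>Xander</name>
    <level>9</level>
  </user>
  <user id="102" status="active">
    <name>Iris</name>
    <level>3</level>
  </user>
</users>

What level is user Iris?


Finding user: Iris
<level>3</level>

ANSWER: 3


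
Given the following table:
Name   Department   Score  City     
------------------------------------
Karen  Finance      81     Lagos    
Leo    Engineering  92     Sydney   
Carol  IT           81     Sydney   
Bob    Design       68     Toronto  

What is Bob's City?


Row 4: Bob
City = Toronto

ANSWER: Toronto


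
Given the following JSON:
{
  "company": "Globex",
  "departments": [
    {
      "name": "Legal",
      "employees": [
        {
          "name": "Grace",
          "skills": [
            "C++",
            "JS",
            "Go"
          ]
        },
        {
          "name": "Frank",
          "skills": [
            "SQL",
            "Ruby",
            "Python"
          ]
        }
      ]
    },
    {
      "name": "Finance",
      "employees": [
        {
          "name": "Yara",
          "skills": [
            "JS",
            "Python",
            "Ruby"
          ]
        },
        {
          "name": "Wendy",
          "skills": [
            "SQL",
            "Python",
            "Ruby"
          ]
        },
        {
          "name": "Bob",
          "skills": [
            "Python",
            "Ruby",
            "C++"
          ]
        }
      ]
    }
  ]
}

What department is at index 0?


Path: departments[0].name
Value: Legal

ANSWER: Legal


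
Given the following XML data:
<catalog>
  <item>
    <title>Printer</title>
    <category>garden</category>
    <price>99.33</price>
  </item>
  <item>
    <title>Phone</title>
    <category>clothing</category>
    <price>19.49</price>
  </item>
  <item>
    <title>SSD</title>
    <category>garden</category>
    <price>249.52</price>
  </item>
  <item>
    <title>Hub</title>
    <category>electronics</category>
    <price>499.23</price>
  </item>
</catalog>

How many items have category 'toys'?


Scanning <item> elements for <category>toys</category>:
Count: 0

ANSWER: 0


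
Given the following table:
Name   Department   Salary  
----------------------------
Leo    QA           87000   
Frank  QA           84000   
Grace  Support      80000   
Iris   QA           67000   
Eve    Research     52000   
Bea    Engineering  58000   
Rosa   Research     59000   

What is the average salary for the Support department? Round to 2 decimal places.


Support department members:
  Grace: 80000
Sum = 80000
Count = 1
Average = 80000 / 1 = 80000.00

ANSWER: 80000.00


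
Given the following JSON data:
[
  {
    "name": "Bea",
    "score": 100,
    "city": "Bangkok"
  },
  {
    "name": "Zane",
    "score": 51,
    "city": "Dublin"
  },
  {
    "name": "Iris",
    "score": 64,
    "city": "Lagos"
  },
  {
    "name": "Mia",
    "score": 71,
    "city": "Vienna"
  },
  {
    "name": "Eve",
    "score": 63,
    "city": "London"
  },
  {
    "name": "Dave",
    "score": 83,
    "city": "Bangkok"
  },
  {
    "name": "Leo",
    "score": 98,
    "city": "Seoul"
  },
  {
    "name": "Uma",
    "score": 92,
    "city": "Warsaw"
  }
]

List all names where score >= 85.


Filtering records where score >= 85:
  Bea (score=100) -> YES
  Zane (score=51) -> no
  Iris (score=64) -> no
  Mia (score=71) -> no
  Eve (score=63) -> no
  Dave (score=83) -> no
  Leo (score=98) -> YES
  Uma (score=92) -> YES


ANSWER: Bea, Leo, Uma


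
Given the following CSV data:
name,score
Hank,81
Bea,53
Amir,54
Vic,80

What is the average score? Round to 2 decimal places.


Scores: 81, 53, 54, 80
Sum = 268
Count = 4
Average = 268 / 4 = 67.00

ANSWER: 67.00


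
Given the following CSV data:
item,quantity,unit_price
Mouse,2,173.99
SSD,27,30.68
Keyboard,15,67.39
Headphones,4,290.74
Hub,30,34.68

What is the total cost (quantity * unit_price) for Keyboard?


Row: Keyboard
quantity = 15
unit_price = 67.39
total = 15 * 67.39 = 1010.85

ANSWER: 1010.85


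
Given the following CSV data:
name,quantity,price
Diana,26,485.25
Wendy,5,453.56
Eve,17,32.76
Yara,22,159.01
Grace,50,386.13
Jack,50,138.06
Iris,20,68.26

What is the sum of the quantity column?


Values in 'quantity' column:
  Row 1: 26
  Row 2: 5
  Row 3: 17
  Row 4: 22
  Row 5: 50
  Row 6: 50
  Row 7: 20
Sum = 26 + 5 + 17 + 22 + 50 + 50 + 20 = 190

ANSWER: 190


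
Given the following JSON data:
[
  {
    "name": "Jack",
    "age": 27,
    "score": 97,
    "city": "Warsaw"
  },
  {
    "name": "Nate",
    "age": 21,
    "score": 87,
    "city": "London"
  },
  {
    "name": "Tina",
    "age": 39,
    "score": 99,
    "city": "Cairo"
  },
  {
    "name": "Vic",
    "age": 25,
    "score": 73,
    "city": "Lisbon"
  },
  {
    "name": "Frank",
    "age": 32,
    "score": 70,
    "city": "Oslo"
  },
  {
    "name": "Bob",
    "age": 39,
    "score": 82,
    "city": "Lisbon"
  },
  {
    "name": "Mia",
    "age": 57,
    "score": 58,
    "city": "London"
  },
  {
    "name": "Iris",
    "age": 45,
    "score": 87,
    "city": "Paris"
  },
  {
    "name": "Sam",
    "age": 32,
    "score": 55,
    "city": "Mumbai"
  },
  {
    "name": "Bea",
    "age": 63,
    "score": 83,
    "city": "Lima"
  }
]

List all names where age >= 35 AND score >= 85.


Checking both conditions:
  Jack (age=27, score=97) -> no
  Nate (age=21, score=87) -> no
  Tina (age=39, score=99) -> YES
  Vic (age=25, score=73) -> no
  Frank (age=32, score=70) -> no
  Bob (age=39, score=82) -> no
  Mia (age=57, score=58) -> no
  Iris (age=45, score=87) -> YES
  Sam (age=32, score=55) -> no
  Bea (age=63, score=83) -> no


ANSWER: Tina, Iris


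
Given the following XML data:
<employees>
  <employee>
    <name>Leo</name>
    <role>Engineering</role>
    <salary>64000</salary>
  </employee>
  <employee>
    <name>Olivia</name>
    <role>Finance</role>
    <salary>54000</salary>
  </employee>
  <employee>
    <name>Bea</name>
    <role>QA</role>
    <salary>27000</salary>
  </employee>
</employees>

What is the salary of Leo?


Searching for <employee> with <name>Leo</name>
Found at position 1
<salary>64000</salary>

ANSWER: 64000


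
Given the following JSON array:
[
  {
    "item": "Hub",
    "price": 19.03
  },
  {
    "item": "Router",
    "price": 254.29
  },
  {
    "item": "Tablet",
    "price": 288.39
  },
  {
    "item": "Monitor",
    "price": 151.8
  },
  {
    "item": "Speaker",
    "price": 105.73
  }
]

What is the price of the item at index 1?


Array index 1 -> Router
price = 254.29

ANSWER: 254.29


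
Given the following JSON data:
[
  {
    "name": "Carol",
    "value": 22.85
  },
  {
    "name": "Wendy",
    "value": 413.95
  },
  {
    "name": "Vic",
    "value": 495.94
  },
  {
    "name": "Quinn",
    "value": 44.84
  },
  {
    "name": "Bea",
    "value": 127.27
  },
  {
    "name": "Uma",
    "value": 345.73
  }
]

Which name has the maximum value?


Comparing values:
  Carol: 22.85
  Wendy: 413.95
  Vic: 495.94
  Quinn: 44.84
  Bea: 127.27
  Uma: 345.73
Maximum: Vic (495.94)

ANSWER: Vic


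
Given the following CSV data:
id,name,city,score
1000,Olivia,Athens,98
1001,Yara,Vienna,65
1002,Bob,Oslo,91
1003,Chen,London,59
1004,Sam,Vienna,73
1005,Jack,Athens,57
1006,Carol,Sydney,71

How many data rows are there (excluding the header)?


Counting rows (excluding header):
Header: id,name,city,score
Data rows: 7

ANSWER: 7


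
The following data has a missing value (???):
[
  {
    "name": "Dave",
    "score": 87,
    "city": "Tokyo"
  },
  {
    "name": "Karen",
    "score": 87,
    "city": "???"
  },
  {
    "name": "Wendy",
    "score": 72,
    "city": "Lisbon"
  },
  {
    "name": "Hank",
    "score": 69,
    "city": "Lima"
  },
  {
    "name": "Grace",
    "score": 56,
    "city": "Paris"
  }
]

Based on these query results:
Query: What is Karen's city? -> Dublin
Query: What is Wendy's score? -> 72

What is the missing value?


The missing value is Karen's city
From query: Karen's city = Dublin

ANSWER: Dublin


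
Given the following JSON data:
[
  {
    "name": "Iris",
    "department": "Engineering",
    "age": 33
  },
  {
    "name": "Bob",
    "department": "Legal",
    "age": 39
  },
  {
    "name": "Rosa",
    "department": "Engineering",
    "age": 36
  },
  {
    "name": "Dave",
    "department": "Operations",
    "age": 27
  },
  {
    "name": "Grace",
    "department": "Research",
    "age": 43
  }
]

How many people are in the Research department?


Scanning records for department = Research
  Record 4: Grace
Count: 1

ANSWER: 1


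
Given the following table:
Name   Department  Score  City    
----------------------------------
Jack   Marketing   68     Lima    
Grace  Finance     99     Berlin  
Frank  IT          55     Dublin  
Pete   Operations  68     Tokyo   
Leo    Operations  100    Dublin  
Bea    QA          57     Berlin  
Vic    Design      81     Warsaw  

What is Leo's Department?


Row 5: Leo
Department = Operations

ANSWER: Operations


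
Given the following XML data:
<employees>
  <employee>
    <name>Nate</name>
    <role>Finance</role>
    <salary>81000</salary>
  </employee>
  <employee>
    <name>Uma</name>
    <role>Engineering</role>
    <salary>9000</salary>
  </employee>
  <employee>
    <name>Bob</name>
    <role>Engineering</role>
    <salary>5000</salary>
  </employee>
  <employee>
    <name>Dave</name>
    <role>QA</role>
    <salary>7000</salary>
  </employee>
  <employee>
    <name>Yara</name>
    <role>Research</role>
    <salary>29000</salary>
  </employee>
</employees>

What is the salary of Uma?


Searching for <employee> with <name>Uma</name>
Found at position 2
<salary>9000</salary>

ANSWER: 9000


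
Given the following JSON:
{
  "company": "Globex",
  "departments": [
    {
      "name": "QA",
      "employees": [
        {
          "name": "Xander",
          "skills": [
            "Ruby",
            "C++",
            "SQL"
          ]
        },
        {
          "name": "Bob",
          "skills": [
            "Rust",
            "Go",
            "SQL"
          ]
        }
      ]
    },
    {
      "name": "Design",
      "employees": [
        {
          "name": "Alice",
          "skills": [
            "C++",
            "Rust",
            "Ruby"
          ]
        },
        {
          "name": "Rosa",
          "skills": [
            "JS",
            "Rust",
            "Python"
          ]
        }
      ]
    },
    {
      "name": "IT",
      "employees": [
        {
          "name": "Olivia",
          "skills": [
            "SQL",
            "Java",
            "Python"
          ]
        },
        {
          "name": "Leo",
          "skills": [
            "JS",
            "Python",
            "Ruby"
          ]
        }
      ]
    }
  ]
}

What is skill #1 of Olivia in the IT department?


Path: departments[2].employees[0].skills[0]
Value: SQL

ANSWER: SQL


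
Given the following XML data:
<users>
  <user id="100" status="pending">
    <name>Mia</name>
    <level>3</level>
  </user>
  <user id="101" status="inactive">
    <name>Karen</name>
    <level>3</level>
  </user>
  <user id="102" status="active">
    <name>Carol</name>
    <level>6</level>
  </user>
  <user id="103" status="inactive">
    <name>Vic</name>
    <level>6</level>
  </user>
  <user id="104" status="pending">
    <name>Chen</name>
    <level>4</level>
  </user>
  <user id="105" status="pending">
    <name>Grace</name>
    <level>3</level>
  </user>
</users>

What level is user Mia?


Finding user: Mia
<level>3</level>

ANSWER: 3


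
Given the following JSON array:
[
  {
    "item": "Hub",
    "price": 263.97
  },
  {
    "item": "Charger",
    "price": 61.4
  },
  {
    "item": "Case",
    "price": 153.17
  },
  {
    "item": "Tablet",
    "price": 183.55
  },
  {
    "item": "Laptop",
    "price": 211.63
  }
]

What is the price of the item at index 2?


Array index 2 -> Case
price = 153.17

ANSWER: 153.17


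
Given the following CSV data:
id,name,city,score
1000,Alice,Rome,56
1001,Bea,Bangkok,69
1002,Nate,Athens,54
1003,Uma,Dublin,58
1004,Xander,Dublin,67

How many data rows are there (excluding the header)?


Counting rows (excluding header):
Header: id,name,city,score
Data rows: 5

ANSWER: 5


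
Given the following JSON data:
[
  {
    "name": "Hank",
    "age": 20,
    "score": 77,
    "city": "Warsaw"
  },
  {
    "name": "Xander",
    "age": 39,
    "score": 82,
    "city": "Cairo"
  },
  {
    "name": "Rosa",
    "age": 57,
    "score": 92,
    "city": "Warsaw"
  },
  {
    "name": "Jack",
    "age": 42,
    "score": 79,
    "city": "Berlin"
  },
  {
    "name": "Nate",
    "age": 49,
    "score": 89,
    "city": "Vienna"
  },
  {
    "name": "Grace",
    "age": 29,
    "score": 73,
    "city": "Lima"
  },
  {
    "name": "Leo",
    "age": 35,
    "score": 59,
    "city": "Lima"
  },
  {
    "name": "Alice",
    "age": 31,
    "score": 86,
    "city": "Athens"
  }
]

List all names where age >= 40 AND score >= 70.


Checking both conditions:
  Hank (age=20, score=77) -> no
  Xander (age=39, score=82) -> no
  Rosa (age=57, score=92) -> YES
  Jack (age=42, score=79) -> YES
  Nate (age=49, score=89) -> YES
  Grace (age=29, score=73) -> no
  Leo (age=35, score=59) -> no
  Alice (age=31, score=86) -> no


ANSWER: Rosa, Jack, Nate


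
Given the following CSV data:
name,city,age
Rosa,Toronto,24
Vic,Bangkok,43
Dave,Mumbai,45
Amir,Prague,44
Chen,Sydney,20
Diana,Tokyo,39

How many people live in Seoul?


Scanning city column for 'Seoul':
Total matches: 0

ANSWER: 0


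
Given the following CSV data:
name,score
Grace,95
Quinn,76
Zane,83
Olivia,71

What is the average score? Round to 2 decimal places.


Scores: 95, 76, 83, 71
Sum = 325
Count = 4
Average = 325 / 4 = 81.25

ANSWER: 81.25


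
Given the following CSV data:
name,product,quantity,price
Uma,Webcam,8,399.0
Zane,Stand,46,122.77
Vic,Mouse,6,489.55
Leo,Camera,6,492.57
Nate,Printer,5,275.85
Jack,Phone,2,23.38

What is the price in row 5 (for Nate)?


Row 5: Nate
Column 'price' = 275.85

ANSWER: 275.85


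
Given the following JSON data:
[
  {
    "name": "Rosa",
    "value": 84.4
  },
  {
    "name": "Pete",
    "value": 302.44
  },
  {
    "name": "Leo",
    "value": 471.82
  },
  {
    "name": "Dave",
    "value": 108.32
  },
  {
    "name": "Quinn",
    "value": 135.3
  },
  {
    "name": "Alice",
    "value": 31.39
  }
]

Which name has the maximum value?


Comparing values:
  Rosa: 84.4
  Pete: 302.44
  Leo: 471.82
  Dave: 108.32
  Quinn: 135.3
  Alice: 31.39
Maximum: Leo (471.82)

ANSWER: Leo


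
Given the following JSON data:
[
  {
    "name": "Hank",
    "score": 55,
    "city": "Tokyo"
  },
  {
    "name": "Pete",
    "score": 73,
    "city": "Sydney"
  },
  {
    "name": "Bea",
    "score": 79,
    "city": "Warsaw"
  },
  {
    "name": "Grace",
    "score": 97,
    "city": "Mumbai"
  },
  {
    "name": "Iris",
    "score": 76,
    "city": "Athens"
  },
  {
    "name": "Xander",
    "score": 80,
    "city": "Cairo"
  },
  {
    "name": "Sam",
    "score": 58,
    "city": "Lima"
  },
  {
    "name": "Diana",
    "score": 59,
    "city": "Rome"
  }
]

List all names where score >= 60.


Filtering records where score >= 60:
  Hank (score=55) -> no
  Pete (score=73) -> YES
  Bea (score=79) -> YES
  Grace (score=97) -> YES
  Iris (score=76) -> YES
  Xander (score=80) -> YES
  Sam (score=58) -> no
  Diana (score=59) -> no


ANSWER: Pete, Bea, Grace, Iris, Xander


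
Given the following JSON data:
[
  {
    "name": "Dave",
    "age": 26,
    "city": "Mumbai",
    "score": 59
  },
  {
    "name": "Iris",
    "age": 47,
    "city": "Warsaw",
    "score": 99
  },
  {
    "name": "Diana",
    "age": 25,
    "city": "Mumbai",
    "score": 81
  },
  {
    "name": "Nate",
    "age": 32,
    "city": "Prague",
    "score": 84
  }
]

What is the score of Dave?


Looking up record where name = Dave
Record index: 0
Field 'score' = 59

ANSWER: 59
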